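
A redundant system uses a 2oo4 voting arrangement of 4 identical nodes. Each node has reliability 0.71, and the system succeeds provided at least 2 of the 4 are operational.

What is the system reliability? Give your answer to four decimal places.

0.9237

R = Σ_{i=2}^{4} C(4,i) p^i (1−p)^{4−i} with p = 0.71
C(4,2)·0.71^2·0.29^2 = 0.254369
C(4,3)·0.71^3·0.29^1 = 0.415177
C(4,4)·0.71^4·0.29^0 = 0.254117
Sum = 0.9237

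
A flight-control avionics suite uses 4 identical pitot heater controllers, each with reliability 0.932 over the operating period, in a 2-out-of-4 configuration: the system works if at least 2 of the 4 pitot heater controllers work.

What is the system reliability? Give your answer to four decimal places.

0.9988

R = Σ_{i=2}^{4} C(4,i) p^i (1−p)^{4−i} with p = 0.932
C(4,2)·0.932^2·0.068^2 = 0.024099
C(4,3)·0.932^3·0.068^1 = 0.220200
C(4,4)·0.932^4·0.068^0 = 0.754508
Sum = 0.9988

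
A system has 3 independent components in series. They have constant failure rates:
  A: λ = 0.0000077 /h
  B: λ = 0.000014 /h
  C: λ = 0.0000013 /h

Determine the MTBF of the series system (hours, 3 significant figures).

Series of exponential components: λ_sys = Σ λ_i
λ_sys = 0.0000077 + 0.000014 + 0.0000013 = 2.3000e-05 /h
MTBF = 1 / λ_sys = 43500 h

43500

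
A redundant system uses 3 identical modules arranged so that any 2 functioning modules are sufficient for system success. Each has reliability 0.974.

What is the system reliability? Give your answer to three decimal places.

R = Σ_{i=2}^{3} C(3,i) p^i (1−p)^{3−i} with p = 0.974
C(3,2)·0.974^2·0.026^1 = 0.07400
C(3,3)·0.974^3·0.026^0 = 0.92401
Sum = 0.998

0.998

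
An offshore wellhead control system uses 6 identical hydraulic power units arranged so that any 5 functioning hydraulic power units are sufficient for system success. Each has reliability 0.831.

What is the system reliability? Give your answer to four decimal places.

R = Σ_{i=5}^{6} C(6,i) p^i (1−p)^{6−i} with p = 0.831
C(6,5)·0.831^5·0.169^1 = 0.401831
C(6,6)·0.831^6·0.169^0 = 0.329311
Sum = 0.7311

0.7311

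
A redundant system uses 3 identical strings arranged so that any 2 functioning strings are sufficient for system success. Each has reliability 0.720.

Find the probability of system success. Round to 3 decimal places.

0.809

R = Σ_{i=2}^{3} C(3,i) p^i (1−p)^{3−i} with p = 0.720
C(3,2)·0.720^2·0.280^1 = 0.43546
C(3,3)·0.720^3·0.280^0 = 0.37325
Sum = 0.809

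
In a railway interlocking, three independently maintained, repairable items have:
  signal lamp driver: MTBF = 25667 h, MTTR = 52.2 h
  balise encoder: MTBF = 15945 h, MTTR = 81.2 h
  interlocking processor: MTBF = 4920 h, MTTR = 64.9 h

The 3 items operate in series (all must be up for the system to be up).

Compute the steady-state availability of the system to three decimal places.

A(signal lamp driver) = MTBF/(MTBF+MTTR) = 25667/(25667+52.2) = 0.997970
A(balise encoder) = MTBF/(MTBF+MTTR) = 15945/(15945+81.2) = 0.994933
A(interlocking processor) = MTBF/(MTBF+MTTR) = 4920/(4920+64.9) = 0.986981
Series availability: 0.997970 × 0.994933 × 0.986981 = 0.980

0.980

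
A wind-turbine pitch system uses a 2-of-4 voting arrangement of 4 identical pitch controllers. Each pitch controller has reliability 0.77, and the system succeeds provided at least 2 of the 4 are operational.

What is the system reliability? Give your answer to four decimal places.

R = Σ_{i=2}^{4} C(4,i) p^i (1−p)^{4−i} with p = 0.77
C(4,2)·0.77^2·0.23^2 = 0.188186
C(4,3)·0.77^3·0.23^1 = 0.420010
C(4,4)·0.77^4·0.23^0 = 0.351530
Sum = 0.9597

0.9597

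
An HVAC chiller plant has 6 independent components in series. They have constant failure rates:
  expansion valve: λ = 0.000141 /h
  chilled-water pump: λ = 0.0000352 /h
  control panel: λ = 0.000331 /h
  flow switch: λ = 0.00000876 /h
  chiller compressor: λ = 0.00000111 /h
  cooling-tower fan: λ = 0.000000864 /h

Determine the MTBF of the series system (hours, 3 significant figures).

Series of exponential components: λ_sys = Σ λ_i
λ_sys = 0.000141 + 0.0000352 + 0.000331 + 0.00000876 + 0.00000111 + 0.000000864 = 5.1793e-04 /h
MTBF = 1 / λ_sys = 1930 h

1930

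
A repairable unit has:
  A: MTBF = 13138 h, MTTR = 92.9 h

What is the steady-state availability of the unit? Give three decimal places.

A(A) = MTBF/(MTBF+MTTR) = 13138/(13138+92.9) = 0.993

0.993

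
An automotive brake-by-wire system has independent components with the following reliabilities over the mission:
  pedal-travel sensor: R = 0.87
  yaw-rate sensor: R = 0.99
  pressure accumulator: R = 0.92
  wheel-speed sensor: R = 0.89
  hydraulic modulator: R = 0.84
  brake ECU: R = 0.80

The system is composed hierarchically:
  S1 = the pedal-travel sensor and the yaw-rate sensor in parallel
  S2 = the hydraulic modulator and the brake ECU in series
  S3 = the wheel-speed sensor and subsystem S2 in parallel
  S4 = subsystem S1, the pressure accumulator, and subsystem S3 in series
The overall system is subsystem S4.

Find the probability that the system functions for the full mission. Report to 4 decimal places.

0.8857

Parallel (pedal-travel sensor and yaw-rate sensor): 1 − (1 − 0.870000)(1 − 0.990000) = 0.998700
Series (hydraulic modulator and brake ECU): 0.840000 × 0.800000 = 0.672000
Parallel (wheel-speed sensor and [0.672000]): 1 − (1 − 0.890000)(1 − 0.672000) = 0.963920
Series ([0.998700], pressure accumulator, and [0.963920]): 0.998700 × 0.920000 × 0.963920 = 0.8857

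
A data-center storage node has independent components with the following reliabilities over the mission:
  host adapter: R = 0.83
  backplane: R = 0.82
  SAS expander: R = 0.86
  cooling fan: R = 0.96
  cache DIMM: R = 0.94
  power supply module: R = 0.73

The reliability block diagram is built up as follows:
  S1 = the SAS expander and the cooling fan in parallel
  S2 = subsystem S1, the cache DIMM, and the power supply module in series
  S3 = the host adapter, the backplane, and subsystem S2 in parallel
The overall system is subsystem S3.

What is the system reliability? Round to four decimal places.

0.9903

Parallel (SAS expander and cooling fan): 1 − (1 − 0.860000)(1 − 0.960000) = 0.994400
Series ([0.994400], cache DIMM, and power supply module): 0.994400 × 0.940000 × 0.730000 = 0.682357
Parallel (host adapter, backplane, and [0.682357]): 1 − (1 − 0.830000)(1 − 0.820000)(1 − 0.682357) = 0.9903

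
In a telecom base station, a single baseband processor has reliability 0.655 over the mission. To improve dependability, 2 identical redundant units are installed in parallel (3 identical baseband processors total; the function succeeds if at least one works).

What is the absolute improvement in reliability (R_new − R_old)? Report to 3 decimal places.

0.304

R_before = 0.655
R_after = 1 − (1 − 0.655)^3 = 0.959
ΔR = 0.959 − 0.655 = 0.304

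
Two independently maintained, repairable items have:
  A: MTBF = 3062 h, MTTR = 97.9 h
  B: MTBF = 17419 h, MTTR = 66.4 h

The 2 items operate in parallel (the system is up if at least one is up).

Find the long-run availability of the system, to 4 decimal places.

A(A) = MTBF/(MTBF+MTTR) = 3062/(3062+97.9) = 0.969018
A(B) = MTBF/(MTBF+MTTR) = 17419/(17419+66.4) = 0.996203
Parallel availability: 1 − (1 − 0.969018)(1 − 0.996203) = 0.9999

0.9999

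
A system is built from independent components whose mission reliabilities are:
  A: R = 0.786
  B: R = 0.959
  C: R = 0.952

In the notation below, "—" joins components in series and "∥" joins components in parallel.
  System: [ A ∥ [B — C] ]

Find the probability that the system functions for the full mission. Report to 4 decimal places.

0.9814

Series (B and C): 0.959000 × 0.952000 = 0.912968
Parallel (A and [0.912968]): 1 − (1 − 0.786000)(1 − 0.912968) = 0.9814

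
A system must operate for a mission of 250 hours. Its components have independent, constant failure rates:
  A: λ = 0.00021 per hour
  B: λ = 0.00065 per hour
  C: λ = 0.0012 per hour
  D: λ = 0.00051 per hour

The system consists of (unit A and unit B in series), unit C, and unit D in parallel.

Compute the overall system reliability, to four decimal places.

R(A) = exp(−0.00021 × 250) = 0.948854
R(B) = exp(−0.00065 × 250) = 0.850016
R(C) = exp(−0.0012 × 250) = 0.740818
R(D) = exp(−0.00051 × 250) = 0.880293
Series (A and B): 0.948854 × 0.850016 = 0.806541
Parallel ([0.806541], C, and D): 1 − (1 − 0.806541)(1 − 0.740818)(1 − 0.880293) = 0.9940

0.9940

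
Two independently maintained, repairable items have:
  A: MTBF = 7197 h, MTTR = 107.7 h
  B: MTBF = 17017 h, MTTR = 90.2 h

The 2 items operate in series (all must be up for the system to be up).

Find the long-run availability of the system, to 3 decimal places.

A(A) = MTBF/(MTBF+MTTR) = 7197/(7197+107.7) = 0.985256
A(B) = MTBF/(MTBF+MTTR) = 17017/(17017+90.2) = 0.994727
Series availability: 0.985256 × 0.994727 = 0.980

0.980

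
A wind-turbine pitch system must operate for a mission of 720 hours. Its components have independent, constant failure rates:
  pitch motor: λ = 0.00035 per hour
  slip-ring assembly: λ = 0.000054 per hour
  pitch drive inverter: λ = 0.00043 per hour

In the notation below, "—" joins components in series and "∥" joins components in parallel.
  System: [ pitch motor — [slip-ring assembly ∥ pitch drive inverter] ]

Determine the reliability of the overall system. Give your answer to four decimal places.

R(pitch motor) = exp(−0.00035 × 720) = 0.777245
R(slip-ring assembly) = exp(−0.000054 × 720) = 0.961866
R(pitch drive inverter) = exp(−0.00043 × 720) = 0.733740
Parallel (slip-ring assembly and pitch drive inverter): 1 − (1 − 0.961866)(1 − 0.733740) = 0.989846
Series (pitch motor and [0.989846]): 0.777245 × 0.989846 = 0.7694

0.7694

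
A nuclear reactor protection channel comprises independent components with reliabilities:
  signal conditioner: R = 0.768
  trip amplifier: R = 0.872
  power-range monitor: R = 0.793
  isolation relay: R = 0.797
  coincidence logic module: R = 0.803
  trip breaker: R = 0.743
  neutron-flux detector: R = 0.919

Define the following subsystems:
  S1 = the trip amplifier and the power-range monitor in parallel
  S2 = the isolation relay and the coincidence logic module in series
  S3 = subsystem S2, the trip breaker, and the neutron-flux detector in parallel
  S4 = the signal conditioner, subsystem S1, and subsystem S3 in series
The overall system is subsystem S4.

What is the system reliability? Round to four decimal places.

Parallel (trip amplifier and power-range monitor): 1 − (1 − 0.872000)(1 − 0.793000) = 0.973504
Series (isolation relay and coincidence logic module): 0.797000 × 0.803000 = 0.639991
Parallel ([0.639991], trip breaker, and neutron-flux detector): 1 − (1 − 0.639991)(1 − 0.743000)(1 − 0.919000) = 0.992506
Series (signal conditioner, [0.973504], and [0.992506]): 0.768000 × 0.973504 × 0.992506 = 0.7420

0.7420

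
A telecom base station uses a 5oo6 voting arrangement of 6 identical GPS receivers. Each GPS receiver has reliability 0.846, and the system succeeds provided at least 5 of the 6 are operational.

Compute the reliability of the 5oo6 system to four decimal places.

R = Σ_{i=5}^{6} C(6,i) p^i (1−p)^{6−i} with p = 0.846
C(6,5)·0.846^5·0.154^1 = 0.400427
C(6,6)·0.846^6·0.154^0 = 0.366625
Sum = 0.7671

0.7671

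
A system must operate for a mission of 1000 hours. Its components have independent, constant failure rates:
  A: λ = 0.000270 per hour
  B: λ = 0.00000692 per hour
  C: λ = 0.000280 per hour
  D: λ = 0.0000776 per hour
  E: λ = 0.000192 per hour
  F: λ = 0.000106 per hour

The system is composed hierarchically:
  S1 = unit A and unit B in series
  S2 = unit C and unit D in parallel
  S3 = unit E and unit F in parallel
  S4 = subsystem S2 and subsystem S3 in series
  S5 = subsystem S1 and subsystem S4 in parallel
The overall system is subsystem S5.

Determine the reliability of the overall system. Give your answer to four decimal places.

0.9914

R(A) = exp(−0.000270 × 1000) = 0.763379
R(B) = exp(−0.00000692 × 1000) = 0.993104
R(C) = exp(−0.000280 × 1000) = 0.755784
R(D) = exp(−0.0000776 × 1000) = 0.925334
R(E) = exp(−0.000192 × 1000) = 0.825307
R(F) = exp(−0.000106 × 1000) = 0.899425
Series (A and B): 0.763379 × 0.993104 = 0.758115
Parallel (C and D): 1 − (1 − 0.755784)(1 − 0.925334) = 0.981765
Parallel (E and F): 1 − (1 − 0.825307)(1 − 0.899425) = 0.982430
Series ([0.981765] and [0.982430]): 0.981765 × 0.982430 = 0.964515
Parallel ([0.758115] and [0.964515]): 1 − (1 − 0.758115)(1 − 0.964515) = 0.9914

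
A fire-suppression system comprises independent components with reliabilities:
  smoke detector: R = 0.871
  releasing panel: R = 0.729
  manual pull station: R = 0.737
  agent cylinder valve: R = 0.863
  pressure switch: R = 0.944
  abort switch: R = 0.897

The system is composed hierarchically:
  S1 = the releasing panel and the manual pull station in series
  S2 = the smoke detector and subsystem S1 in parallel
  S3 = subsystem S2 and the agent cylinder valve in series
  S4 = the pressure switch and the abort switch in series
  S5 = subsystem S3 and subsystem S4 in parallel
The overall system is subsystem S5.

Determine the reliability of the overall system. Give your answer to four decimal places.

Series (releasing panel and manual pull station): 0.729000 × 0.737000 = 0.537273
Parallel (smoke detector and [0.537273]): 1 − (1 − 0.871000)(1 − 0.537273) = 0.940308
Series ([0.940308] and agent cylinder valve): 0.940308 × 0.863000 = 0.811486
Series (pressure switch and abort switch): 0.944000 × 0.897000 = 0.846768
Parallel ([0.811486] and [0.846768]): 1 − (1 − 0.811486)(1 − 0.846768) = 0.9711

0.9711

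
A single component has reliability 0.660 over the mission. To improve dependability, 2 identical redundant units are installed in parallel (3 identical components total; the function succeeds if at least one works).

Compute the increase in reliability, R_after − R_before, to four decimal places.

R_before = 0.660
R_after = 1 − (1 − 0.660)^3 = 0.9607
ΔR = 0.9607 − 0.660 = 0.3007

0.3007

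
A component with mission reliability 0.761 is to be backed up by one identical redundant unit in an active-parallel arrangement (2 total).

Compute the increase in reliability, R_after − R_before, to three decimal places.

R_before = 0.761
R_after = 1 − (1 − 0.761)^2 = 0.943
ΔR = 0.943 − 0.761 = 0.182

0.182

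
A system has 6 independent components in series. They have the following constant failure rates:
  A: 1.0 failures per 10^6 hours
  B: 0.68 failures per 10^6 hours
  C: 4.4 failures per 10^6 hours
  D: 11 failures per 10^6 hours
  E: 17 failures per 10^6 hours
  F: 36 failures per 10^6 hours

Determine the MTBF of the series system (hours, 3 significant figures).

Series of exponential components: λ_sys = Σ λ_i
λ_sys = 0.0000010 + 0.00000068 + 0.0000044 + 0.000011 + 0.000017 + 0.000036 = 7.0080e-05 /h
MTBF = 1 / λ_sys = 14300 h

14300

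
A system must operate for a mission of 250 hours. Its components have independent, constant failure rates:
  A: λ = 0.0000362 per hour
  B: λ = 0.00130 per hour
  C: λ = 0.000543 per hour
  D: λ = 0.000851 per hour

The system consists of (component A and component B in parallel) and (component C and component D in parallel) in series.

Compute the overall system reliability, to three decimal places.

0.973

R(A) = exp(−0.0000362 × 250) = 0.99099
R(B) = exp(−0.00130 × 250) = 0.72253
R(C) = exp(−0.000543 × 250) = 0.87306
R(D) = exp(−0.000851 × 250) = 0.80836
Parallel (A and B): 1 − (1 − 0.99099)(1 − 0.72253) = 0.99750
Parallel (C and D): 1 − (1 − 0.87306)(1 − 0.80836) = 0.97567
Series ([0.99750] and [0.97567]): 0.99750 × 0.97567 = 0.973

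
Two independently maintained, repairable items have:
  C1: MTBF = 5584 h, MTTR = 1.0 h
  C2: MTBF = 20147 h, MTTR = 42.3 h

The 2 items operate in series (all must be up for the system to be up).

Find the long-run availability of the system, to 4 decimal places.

0.9977

A(C1) = MTBF/(MTBF+MTTR) = 5584/(5584+1.0) = 0.999821
A(C2) = MTBF/(MTBF+MTTR) = 20147/(20147+42.3) = 0.997905
Series availability: 0.999821 × 0.997905 = 0.9977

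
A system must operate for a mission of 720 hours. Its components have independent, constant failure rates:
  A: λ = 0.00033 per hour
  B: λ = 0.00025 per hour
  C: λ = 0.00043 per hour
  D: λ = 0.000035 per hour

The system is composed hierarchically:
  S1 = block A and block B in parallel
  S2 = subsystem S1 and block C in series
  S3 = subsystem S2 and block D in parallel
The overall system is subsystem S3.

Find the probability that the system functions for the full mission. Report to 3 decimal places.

R(A) = exp(−0.00033 × 720) = 0.78852
R(B) = exp(−0.00025 × 720) = 0.83527
R(C) = exp(−0.00043 × 720) = 0.73374
R(D) = exp(−0.000035 × 720) = 0.97511
Parallel (A and B): 1 − (1 − 0.78852)(1 − 0.83527) = 0.96516
Series ([0.96516] and C): 0.96516 × 0.73374 = 0.70818
Parallel ([0.70818] and D): 1 − (1 − 0.70818)(1 − 0.97511) = 0.993

0.993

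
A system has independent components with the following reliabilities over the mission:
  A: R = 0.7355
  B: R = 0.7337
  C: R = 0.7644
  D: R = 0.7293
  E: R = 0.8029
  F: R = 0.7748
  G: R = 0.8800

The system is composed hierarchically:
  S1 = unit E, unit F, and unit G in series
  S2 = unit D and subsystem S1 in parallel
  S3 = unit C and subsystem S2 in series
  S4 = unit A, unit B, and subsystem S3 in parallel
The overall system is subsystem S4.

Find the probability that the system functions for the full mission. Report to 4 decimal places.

0.9768

Series (E, F, and G): 0.802900 × 0.774800 × 0.880000 = 0.547436
Parallel (D and [0.547436]): 1 − (1 − 0.729300)(1 − 0.547436) = 0.877491
Series (C and [0.877491]): 0.764400 × 0.877491 = 0.670754
Parallel (A, B, and [0.670754]): 1 − (1 − 0.735500)(1 − 0.733700)(1 − 0.670754) = 0.9768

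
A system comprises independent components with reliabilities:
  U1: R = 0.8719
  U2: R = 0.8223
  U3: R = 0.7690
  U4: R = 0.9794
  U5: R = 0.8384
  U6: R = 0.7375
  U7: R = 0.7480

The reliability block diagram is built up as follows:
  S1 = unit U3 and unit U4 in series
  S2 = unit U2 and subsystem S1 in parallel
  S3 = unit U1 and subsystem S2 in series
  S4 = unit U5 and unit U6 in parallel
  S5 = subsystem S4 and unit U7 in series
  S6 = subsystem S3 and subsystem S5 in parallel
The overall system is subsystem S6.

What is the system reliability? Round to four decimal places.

Series (U3 and U4): 0.769000 × 0.979400 = 0.753159
Parallel (U2 and [0.753159]): 1 − (1 − 0.822300)(1 − 0.753159) = 0.956136
Series (U1 and [0.956136]): 0.871900 × 0.956136 = 0.833655
Parallel (U5 and U6): 1 − (1 − 0.838400)(1 − 0.737500) = 0.957580
Series ([0.957580] and U7): 0.957580 × 0.748000 = 0.716270
Parallel ([0.833655] and [0.716270]): 1 − (1 − 0.833655)(1 − 0.716270) = 0.9528

0.9528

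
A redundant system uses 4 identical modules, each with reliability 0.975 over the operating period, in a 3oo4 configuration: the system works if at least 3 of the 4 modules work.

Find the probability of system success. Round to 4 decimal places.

0.9964

R = Σ_{i=3}^{4} C(4,i) p^i (1−p)^{4−i} with p = 0.975
C(4,3)·0.975^3·0.025^1 = 0.092686
C(4,4)·0.975^4·0.025^0 = 0.903688
Sum = 0.9964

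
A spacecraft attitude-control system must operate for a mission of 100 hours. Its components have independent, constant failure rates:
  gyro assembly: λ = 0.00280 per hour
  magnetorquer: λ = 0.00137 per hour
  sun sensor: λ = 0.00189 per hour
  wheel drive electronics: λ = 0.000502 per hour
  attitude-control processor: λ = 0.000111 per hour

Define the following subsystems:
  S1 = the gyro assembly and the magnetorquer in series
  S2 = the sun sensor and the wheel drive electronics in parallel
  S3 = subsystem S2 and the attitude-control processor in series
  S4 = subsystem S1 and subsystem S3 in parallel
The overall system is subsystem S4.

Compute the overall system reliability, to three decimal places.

0.993

R(gyro assembly) = exp(−0.00280 × 100) = 0.75578
R(magnetorquer) = exp(−0.00137 × 100) = 0.87197
R(sun sensor) = exp(−0.00189 × 100) = 0.82779
R(wheel drive electronics) = exp(−0.000502 × 100) = 0.95104
R(attitude-control processor) = exp(−0.000111 × 100) = 0.98896
Series (gyro assembly and magnetorquer): 0.75578 × 0.87197 = 0.65902
Parallel (sun sensor and wheel drive electronics): 1 − (1 − 0.82779)(1 − 0.95104) = 0.99157
Series ([0.99157] and attitude-control processor): 0.99157 × 0.98896 = 0.98062
Parallel ([0.65902] and [0.98062]): 1 − (1 − 0.65902)(1 − 0.98062) = 0.993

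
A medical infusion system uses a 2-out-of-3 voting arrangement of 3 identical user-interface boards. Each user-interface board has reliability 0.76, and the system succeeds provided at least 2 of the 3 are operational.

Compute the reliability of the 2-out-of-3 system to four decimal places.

R = Σ_{i=2}^{3} C(3,i) p^i (1−p)^{3−i} with p = 0.76
C(3,2)·0.76^2·0.24^1 = 0.415872
C(3,3)·0.76^3·0.24^0 = 0.438976
Sum = 0.8548

0.8548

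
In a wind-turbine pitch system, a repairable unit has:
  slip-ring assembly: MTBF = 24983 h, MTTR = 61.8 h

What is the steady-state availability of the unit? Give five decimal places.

0.99753

A(slip-ring assembly) = MTBF/(MTBF+MTTR) = 24983/(24983+61.8) = 0.99753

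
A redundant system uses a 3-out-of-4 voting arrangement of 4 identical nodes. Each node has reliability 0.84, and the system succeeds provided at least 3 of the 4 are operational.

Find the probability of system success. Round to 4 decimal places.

R = Σ_{i=3}^{4} C(4,i) p^i (1−p)^{4−i} with p = 0.84
C(4,3)·0.84^3·0.16^1 = 0.379331
C(4,4)·0.84^4·0.16^0 = 0.497871
Sum = 0.8772

0.8772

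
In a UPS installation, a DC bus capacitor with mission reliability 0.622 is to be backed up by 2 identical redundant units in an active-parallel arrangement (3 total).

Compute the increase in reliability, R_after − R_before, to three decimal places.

0.324

R_before = 0.622
R_after = 1 − (1 − 0.622)^3 = 0.946
ΔR = 0.946 − 0.622 = 0.324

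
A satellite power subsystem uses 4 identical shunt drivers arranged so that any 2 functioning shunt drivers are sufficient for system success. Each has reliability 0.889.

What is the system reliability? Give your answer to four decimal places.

0.9950

R = Σ_{i=2}^{4} C(4,i) p^i (1−p)^{4−i} with p = 0.889
C(4,2)·0.889^2·0.111^2 = 0.058425
C(4,3)·0.889^3·0.111^1 = 0.311952
C(4,4)·0.889^4·0.111^0 = 0.624607
Sum = 0.9950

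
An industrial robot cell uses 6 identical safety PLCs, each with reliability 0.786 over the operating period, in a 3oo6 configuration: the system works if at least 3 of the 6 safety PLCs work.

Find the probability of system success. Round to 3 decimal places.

0.978

R = Σ_{i=3}^{6} C(6,i) p^i (1−p)^{6−i} with p = 0.786
C(6,3)·0.786^3·0.214^3 = 0.09518
C(6,4)·0.786^4·0.214^2 = 0.26219
C(6,5)·0.786^5·0.214^1 = 0.38519
C(6,6)·0.786^6·0.214^0 = 0.23580
Sum = 0.978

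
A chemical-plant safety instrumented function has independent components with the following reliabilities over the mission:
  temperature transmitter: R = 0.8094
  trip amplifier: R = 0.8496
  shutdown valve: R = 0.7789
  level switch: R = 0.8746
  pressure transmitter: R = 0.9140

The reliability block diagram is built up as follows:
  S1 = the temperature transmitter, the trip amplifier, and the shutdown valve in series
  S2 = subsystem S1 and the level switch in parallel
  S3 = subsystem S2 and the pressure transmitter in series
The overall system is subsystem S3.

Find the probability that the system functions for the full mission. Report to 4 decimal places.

Series (temperature transmitter, trip amplifier, and shutdown valve): 0.809400 × 0.849600 × 0.778900 = 0.535623
Parallel ([0.535623] and level switch): 1 − (1 − 0.535623)(1 − 0.874600) = 0.941767
Series ([0.941767] and pressure transmitter): 0.941767 × 0.914000 = 0.8608

0.8608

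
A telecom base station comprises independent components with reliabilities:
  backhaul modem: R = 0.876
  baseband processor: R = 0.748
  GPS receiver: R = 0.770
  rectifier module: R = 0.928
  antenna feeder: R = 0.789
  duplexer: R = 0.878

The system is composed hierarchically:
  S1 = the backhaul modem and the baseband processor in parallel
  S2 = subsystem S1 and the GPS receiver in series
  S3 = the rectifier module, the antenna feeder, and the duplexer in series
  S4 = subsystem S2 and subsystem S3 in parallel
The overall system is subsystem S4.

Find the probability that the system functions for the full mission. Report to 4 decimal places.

Parallel (backhaul modem and baseband processor): 1 − (1 − 0.876000)(1 − 0.748000) = 0.968752
Series ([0.968752] and GPS receiver): 0.968752 × 0.770000 = 0.745939
Series (rectifier module, antenna feeder, and duplexer): 0.928000 × 0.789000 × 0.878000 = 0.642865
Parallel ([0.745939] and [0.642865]): 1 − (1 − 0.745939)(1 − 0.642865) = 0.9093

0.9093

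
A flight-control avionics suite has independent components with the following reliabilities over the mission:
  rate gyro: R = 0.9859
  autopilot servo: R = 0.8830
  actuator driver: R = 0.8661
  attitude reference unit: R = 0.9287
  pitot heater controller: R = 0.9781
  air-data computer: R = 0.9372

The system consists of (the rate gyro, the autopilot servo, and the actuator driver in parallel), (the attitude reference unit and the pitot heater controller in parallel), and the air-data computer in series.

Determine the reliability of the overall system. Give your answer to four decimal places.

Parallel (rate gyro, autopilot servo, and actuator driver): 1 − (1 − 0.985900)(1 − 0.883000)(1 − 0.866100) = 0.999779
Parallel (attitude reference unit and pitot heater controller): 1 − (1 − 0.928700)(1 − 0.978100) = 0.998439
Series ([0.999779], [0.998439], and air-data computer): 0.999779 × 0.998439 × 0.937200 = 0.9355

0.9355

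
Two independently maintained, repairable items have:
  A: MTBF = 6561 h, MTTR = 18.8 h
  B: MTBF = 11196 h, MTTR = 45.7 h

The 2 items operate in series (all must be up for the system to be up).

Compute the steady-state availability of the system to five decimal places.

0.99309

A(A) = MTBF/(MTBF+MTTR) = 6561/(6561+18.8) = 0.997143
A(B) = MTBF/(MTBF+MTTR) = 11196/(11196+45.7) = 0.995935
Series availability: 0.997143 × 0.995935 = 0.99309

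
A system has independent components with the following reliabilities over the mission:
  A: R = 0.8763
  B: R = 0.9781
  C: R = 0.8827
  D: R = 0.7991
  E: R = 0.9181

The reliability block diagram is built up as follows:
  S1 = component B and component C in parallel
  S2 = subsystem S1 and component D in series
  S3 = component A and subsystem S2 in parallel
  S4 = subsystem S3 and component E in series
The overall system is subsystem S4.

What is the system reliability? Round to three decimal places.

Parallel (B and C): 1 − (1 − 0.97810)(1 − 0.88270) = 0.99743
Series ([0.99743] and D): 0.99743 × 0.79910 = 0.79705
Parallel (A and [0.79705]): 1 − (1 − 0.87630)(1 − 0.79705) = 0.97490
Series ([0.97490] and E): 0.97490 × 0.91810 = 0.895

0.895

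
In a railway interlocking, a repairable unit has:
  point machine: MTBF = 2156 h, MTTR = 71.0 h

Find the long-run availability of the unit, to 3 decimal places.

A(point machine) = MTBF/(MTBF+MTTR) = 2156/(2156+71.0) = 0.968

0.968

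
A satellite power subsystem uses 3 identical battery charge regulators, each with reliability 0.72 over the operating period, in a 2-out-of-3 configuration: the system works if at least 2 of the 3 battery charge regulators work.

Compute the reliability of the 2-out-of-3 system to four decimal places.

R = Σ_{i=2}^{3} C(3,i) p^i (1−p)^{3−i} with p = 0.72
C(3,2)·0.72^2·0.28^1 = 0.435456
C(3,3)·0.72^3·0.28^0 = 0.373248
Sum = 0.8087

0.8087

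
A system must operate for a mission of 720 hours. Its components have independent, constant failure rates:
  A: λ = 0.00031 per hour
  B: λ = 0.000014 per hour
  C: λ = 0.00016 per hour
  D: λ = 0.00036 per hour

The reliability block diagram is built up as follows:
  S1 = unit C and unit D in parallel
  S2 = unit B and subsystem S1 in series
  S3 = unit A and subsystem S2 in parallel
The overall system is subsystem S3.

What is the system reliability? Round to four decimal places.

0.9931

R(A) = exp(−0.00031 × 720) = 0.799955
R(B) = exp(−0.000014 × 720) = 0.989971
R(C) = exp(−0.00016 × 720) = 0.891188
R(D) = exp(−0.00036 × 720) = 0.771669
Parallel (C and D): 1 − (1 − 0.891188)(1 − 0.771669) = 0.975155
Series (B and [0.975155]): 0.989971 × 0.975155 = 0.965375
Parallel (A and [0.965375]): 1 − (1 − 0.799955)(1 − 0.965375) = 0.9931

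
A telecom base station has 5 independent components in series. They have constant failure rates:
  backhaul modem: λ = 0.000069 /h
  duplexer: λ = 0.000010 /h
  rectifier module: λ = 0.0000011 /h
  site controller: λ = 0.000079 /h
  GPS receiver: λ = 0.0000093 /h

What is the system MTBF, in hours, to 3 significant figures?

Series of exponential components: λ_sys = Σ λ_i
λ_sys = 0.000069 + 0.000010 + 0.0000011 + 0.000079 + 0.0000093 = 1.6840e-04 /h
MTBF = 1 / λ_sys = 5940 h

5940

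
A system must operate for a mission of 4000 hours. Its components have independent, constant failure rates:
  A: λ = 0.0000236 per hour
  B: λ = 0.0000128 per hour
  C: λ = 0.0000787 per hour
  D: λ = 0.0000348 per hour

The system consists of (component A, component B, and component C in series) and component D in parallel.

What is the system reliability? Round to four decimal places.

R(A) = exp(−0.0000236 × 4000) = 0.909919
R(B) = exp(−0.0000128 × 4000) = 0.950089
R(C) = exp(−0.0000787 × 4000) = 0.729935
R(D) = exp(−0.0000348 × 4000) = 0.870054
Series (A, B, and C): 0.909919 × 0.950089 × 0.729935 = 0.631032
Parallel ([0.631032] and D): 1 − (1 − 0.631032)(1 − 0.870054) = 0.9521

0.9521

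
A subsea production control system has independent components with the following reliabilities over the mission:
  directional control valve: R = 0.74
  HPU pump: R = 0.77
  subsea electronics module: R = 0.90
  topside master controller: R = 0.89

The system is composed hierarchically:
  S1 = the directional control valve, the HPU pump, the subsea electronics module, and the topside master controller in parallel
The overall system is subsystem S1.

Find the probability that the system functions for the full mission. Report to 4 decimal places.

Parallel (directional control valve, HPU pump, subsea electronics module, and topside master controller): 1 − (1 − 0.740000)(1 − 0.770000)(1 − 0.900000)(1 − 0.890000) = 0.9993

0.9993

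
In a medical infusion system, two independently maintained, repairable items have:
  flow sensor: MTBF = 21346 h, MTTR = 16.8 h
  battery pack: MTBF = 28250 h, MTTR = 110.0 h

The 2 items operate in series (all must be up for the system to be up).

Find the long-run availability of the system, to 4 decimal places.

0.9953

A(flow sensor) = MTBF/(MTBF+MTTR) = 21346/(21346+16.8) = 0.999214
A(battery pack) = MTBF/(MTBF+MTTR) = 28250/(28250+110.0) = 0.996121
Series availability: 0.999214 × 0.996121 = 0.9953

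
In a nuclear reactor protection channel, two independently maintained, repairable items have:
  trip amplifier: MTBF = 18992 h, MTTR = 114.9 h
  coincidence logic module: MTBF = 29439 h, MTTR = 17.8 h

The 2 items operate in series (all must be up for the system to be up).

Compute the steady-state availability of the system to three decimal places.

A(trip amplifier) = MTBF/(MTBF+MTTR) = 18992/(18992+114.9) = 0.993986
A(coincidence logic module) = MTBF/(MTBF+MTTR) = 29439/(29439+17.8) = 0.999396
Series availability: 0.993986 × 0.999396 = 0.993

0.993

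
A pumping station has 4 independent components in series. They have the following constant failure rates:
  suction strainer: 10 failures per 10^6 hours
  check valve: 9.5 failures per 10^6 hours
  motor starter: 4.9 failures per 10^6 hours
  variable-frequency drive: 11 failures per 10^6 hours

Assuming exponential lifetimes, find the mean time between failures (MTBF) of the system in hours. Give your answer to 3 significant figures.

28200

Series of exponential components: λ_sys = Σ λ_i
λ_sys = 0.000010 + 0.0000095 + 0.0000049 + 0.000011 = 3.5400e-05 /h
MTBF = 1 / λ_sys = 28200 h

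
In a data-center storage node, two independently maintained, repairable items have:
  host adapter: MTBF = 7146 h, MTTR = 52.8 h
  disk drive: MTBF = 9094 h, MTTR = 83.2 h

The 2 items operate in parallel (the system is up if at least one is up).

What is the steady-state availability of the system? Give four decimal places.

A(host adapter) = MTBF/(MTBF+MTTR) = 7146/(7146+52.8) = 0.992665
A(disk drive) = MTBF/(MTBF+MTTR) = 9094/(9094+83.2) = 0.990934
Parallel availability: 1 − (1 − 0.992665)(1 − 0.990934) = 0.9999

0.9999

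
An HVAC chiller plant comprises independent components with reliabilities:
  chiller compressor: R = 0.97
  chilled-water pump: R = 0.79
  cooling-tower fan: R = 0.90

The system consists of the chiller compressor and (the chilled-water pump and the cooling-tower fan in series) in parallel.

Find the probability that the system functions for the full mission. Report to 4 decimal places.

0.9913

Series (chilled-water pump and cooling-tower fan): 0.790000 × 0.900000 = 0.711000
Parallel (chiller compressor and [0.711000]): 1 − (1 − 0.970000)(1 − 0.711000) = 0.9913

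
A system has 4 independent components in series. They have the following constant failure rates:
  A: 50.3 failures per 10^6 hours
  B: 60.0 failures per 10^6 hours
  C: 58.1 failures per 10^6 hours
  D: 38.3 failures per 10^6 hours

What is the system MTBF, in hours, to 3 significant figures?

Series of exponential components: λ_sys = Σ λ_i
λ_sys = 0.0000503 + 0.0000600 + 0.0000581 + 0.0000383 = 2.0670e-04 /h
MTBF = 1 / λ_sys = 4840 h

4840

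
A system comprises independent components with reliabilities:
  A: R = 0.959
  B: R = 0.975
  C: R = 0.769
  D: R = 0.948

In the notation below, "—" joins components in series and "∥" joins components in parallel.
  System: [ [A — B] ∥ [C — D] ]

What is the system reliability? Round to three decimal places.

0.982

Series (A and B): 0.95900 × 0.97500 = 0.93503
Series (C and D): 0.76900 × 0.94800 = 0.72901
Parallel ([0.93503] and [0.72901]): 1 − (1 − 0.93503)(1 − 0.72901) = 0.982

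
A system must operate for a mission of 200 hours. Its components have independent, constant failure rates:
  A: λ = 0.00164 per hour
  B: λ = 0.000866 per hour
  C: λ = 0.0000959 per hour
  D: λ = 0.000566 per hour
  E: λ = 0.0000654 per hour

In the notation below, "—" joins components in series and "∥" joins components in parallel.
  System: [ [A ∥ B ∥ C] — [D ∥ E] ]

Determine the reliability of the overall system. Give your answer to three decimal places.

0.998

R(A) = exp(−0.00164 × 200) = 0.72036
R(B) = exp(−0.000866 × 200) = 0.84097
R(C) = exp(−0.0000959 × 200) = 0.98100
R(D) = exp(−0.000566 × 200) = 0.89297
R(E) = exp(−0.0000654 × 200) = 0.98701
Parallel (A, B, and C): 1 − (1 − 0.72036)(1 − 0.84097)(1 − 0.98100) = 0.99916
Parallel (D and E): 1 − (1 − 0.89297)(1 − 0.98701) = 0.99861
Series ([0.99916] and [0.99861]): 0.99916 × 0.99861 = 0.998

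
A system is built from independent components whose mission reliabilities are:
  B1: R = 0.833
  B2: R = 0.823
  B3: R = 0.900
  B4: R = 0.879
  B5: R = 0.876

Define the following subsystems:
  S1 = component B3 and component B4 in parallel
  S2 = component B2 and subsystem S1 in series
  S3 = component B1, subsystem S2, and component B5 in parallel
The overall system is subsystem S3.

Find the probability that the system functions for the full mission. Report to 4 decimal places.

Parallel (B3 and B4): 1 − (1 − 0.900000)(1 − 0.879000) = 0.987900
Series (B2 and [0.987900]): 0.823000 × 0.987900 = 0.813042
Parallel (B1, [0.813042], and B5): 1 − (1 − 0.833000)(1 − 0.813042)(1 − 0.876000) = 0.9961

0.9961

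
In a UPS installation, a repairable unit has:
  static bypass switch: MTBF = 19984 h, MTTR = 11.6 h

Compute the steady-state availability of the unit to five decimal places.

A(static bypass switch) = MTBF/(MTBF+MTTR) = 19984/(19984+11.6) = 0.99942

0.99942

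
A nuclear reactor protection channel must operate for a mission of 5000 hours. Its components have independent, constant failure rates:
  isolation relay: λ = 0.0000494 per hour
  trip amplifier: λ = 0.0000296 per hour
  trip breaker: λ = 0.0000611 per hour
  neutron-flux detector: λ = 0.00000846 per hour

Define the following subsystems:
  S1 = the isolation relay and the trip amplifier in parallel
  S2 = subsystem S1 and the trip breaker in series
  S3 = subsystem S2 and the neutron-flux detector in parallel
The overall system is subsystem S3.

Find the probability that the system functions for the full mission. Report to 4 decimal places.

0.9882

R(isolation relay) = exp(−0.0000494 × 5000) = 0.781141
R(trip amplifier) = exp(−0.0000296 × 5000) = 0.862431
R(trip breaker) = exp(−0.0000611 × 5000) = 0.736755
R(neutron-flux detector) = exp(−0.00000846 × 5000) = 0.958582
Parallel (isolation relay and trip amplifier): 1 − (1 − 0.781141)(1 − 0.862431) = 0.969892
Series ([0.969892] and trip breaker): 0.969892 × 0.736755 = 0.714573
Parallel ([0.714573] and neutron-flux detector): 1 − (1 − 0.714573)(1 − 0.958582) = 0.9882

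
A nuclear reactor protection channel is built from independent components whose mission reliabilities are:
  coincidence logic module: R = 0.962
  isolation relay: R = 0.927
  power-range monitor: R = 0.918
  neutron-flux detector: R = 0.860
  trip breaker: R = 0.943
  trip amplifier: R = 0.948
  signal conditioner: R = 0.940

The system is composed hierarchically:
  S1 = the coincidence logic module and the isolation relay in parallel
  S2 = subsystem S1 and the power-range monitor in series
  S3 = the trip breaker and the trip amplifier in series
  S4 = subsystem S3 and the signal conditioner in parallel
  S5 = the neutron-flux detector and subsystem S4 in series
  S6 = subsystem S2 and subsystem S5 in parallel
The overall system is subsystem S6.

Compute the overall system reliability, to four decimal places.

0.9877

Parallel (coincidence logic module and isolation relay): 1 − (1 − 0.962000)(1 − 0.927000) = 0.997226
Series ([0.997226] and power-range monitor): 0.997226 × 0.918000 = 0.915453
Series (trip breaker and trip amplifier): 0.943000 × 0.948000 = 0.893964
Parallel ([0.893964] and signal conditioner): 1 − (1 − 0.893964)(1 − 0.940000) = 0.993638
Series (neutron-flux detector and [0.993638]): 0.860000 × 0.993638 = 0.854529
Parallel ([0.915453] and [0.854529]): 1 − (1 − 0.915453)(1 − 0.854529) = 0.9877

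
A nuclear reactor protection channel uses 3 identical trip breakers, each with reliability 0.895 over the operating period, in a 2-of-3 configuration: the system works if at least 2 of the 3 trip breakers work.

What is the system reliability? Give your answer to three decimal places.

R = Σ_{i=2}^{3} C(3,i) p^i (1−p)^{3−i} with p = 0.895
C(3,2)·0.895^2·0.105^1 = 0.25232
C(3,3)·0.895^3·0.105^0 = 0.71692
Sum = 0.969

0.969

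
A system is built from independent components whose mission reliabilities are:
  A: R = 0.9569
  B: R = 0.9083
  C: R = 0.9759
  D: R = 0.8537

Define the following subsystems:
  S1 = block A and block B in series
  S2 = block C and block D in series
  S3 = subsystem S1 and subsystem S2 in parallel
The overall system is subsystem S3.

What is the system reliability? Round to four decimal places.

0.9782

Series (A and B): 0.956900 × 0.908300 = 0.869152
Series (C and D): 0.975900 × 0.853700 = 0.833126
Parallel ([0.869152] and [0.833126]): 1 − (1 − 0.869152)(1 − 0.833126) = 0.9782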